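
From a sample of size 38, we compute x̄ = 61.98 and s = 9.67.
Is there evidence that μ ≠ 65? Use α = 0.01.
One-sample t-test:
H₀: μ = 65
H₁: μ ≠ 65
df = n - 1 = 37
t = (x̄ - μ₀) / (s/√n) = (61.98 - 65) / (9.67/√38) = -1.925
p-value = 0.0619

Since p-value > α = 0.01, we fail to reject H₀.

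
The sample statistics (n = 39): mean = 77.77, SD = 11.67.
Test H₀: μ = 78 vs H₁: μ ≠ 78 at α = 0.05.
One-sample t-test:
H₀: μ = 78
H₁: μ ≠ 78
df = n - 1 = 38
t = (x̄ - μ₀) / (s/√n) = (77.77 - 78) / (11.67/√39) = -0.123
p-value = 0.9027

Since p-value > α = 0.05, we fail to reject H₀.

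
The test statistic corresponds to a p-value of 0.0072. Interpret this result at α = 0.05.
Since p = 0.0072 < α = 0.05, reject H₀.
There is sufficient evidence to reject the null hypothesis; the result is statistically significant at the 0.05 level.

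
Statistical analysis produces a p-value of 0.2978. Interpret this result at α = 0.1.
Since p = 0.2978 > α = 0.1, fail to reject H₀.
There is insufficient evidence to reject the null hypothesis; the result is not statistically significant at the 0.1 level.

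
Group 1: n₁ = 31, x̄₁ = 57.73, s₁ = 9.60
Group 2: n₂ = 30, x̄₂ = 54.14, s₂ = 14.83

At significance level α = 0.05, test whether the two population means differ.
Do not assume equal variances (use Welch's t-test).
Welch's two-sample t-test:
H₀: μ₁ = μ₂
H₁: μ₁ ≠ μ₂
s₁²/n₁ = 9.60²/31 = 2.9729,  s₂²/n₂ = 14.83²/30 = 7.3310
SE = √(s₁²/n₁ + s₂²/n₂) = √(2.9729 + 7.3310) = 3.2100
df (Welch-Satterthwaite) = (s₁²/n₁ + s₂²/n₂)² / [(s₁²/n₁)²/(n₁-1) + (s₂²/n₂)²/(n₂-1)] ≈ 49.43
t = (x̄₁ - x̄₂) / SE = (57.73 - 54.14) / 3.2100 = 3.59 / 3.2100 = 1.118
p-value = 0.2688

Since p-value > α = 0.05, we fail to reject H₀.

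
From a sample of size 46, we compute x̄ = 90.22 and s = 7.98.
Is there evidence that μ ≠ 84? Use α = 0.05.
One-sample t-test:
H₀: μ = 84
H₁: μ ≠ 84
df = n - 1 = 45
t = (x̄ - μ₀) / (s/√n) = (90.22 - 84) / (7.98/√46) = 5.286
p-value < 0.0001

Since p-value < α = 0.05, we reject H₀.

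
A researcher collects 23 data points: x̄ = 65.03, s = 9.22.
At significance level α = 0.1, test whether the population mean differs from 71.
One-sample t-test:
H₀: μ = 71
H₁: μ ≠ 71
df = n - 1 = 22
t = (x̄ - μ₀) / (s/√n) = (65.03 - 71) / (9.22/√23) = -3.105
p-value = 0.0052

Since p-value < α = 0.1, we reject H₀.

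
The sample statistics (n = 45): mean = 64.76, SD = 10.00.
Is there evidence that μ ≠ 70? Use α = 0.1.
One-sample t-test:
H₀: μ = 70
H₁: μ ≠ 70
df = n - 1 = 44
t = (x̄ - μ₀) / (s/√n) = (64.76 - 70) / (10.00/√45) = -3.515
p-value = 0.0010

Since p-value < α = 0.1, we reject H₀.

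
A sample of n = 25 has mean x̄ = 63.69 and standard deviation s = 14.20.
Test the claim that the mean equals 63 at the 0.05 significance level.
One-sample t-test:
H₀: μ = 63
H₁: μ ≠ 63
df = n - 1 = 24
t = (x̄ - μ₀) / (s/√n) = (63.69 - 63) / (14.20/√25) = 0.243
p-value = 0.8101

Since p-value > α = 0.05, we fail to reject H₀.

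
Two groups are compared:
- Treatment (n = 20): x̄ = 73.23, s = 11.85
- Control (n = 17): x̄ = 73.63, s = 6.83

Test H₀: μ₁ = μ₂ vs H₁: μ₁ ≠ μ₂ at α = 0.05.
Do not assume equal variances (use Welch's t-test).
Welch's two-sample t-test:
H₀: μ₁ = μ₂
H₁: μ₁ ≠ μ₂
s₁²/n₁ = 11.85²/20 = 7.0211,  s₂²/n₂ = 6.83²/17 = 2.7441
SE = √(s₁²/n₁ + s₂²/n₂) = √(7.0211 + 2.7441) = 3.1249
df (Welch-Satterthwaite) = (s₁²/n₁ + s₂²/n₂)² / [(s₁²/n₁)²/(n₁-1) + (s₂²/n₂)²/(n₂-1)] ≈ 31.11
t = (x̄₁ - x̄₂) / SE = (73.23 - 73.63) / 3.1249 = -0.40 / 3.1249 = -0.128
p-value = 0.8990

Since p-value > α = 0.05, we fail to reject H₀.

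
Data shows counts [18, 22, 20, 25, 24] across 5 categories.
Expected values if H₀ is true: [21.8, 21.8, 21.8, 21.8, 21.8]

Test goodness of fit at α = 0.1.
Chi-square goodness of fit test:
H₀: observed counts match expected distribution
H₁: observed counts differ from expected distribution
df = k - 1 = 4
χ² = Σ(O - E)²/E
   = (18 - 21.8)²/21.8 + (22 - 21.8)²/21.8 + (20 - 21.8)²/21.8 + (25 - 21.8)²/21.8 + (24 - 21.8)²/21.8
   = 0.662 + 0.002 + 0.149 + 0.470 + 0.222
   = 1.50
p-value = 0.8258

Since p-value > α = 0.1, we fail to reject H₀.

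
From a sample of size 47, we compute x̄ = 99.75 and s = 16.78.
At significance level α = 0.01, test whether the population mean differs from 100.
One-sample t-test:
H₀: μ = 100
H₁: μ ≠ 100
df = n - 1 = 46
t = (x̄ - μ₀) / (s/√n) = (99.75 - 100) / (16.78/√47) = -0.102
p-value = 0.9191

Since p-value > α = 0.01, we fail to reject H₀.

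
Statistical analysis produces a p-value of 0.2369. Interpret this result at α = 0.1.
Since p = 0.2369 > α = 0.1, fail to reject H₀.
There is insufficient evidence to reject the null hypothesis; the result is not statistically significant at the 0.1 level.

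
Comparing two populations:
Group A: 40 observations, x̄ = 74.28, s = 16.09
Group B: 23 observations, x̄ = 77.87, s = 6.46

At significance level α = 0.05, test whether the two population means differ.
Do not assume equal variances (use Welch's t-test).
Welch's two-sample t-test:
H₀: μ₁ = μ₂
H₁: μ₁ ≠ μ₂
s₁²/n₁ = 16.09²/40 = 6.4722,  s₂²/n₂ = 6.46²/23 = 1.8144
SE = √(s₁²/n₁ + s₂²/n₂) = √(6.4722 + 1.8144) = 2.8786
df (Welch-Satterthwaite) = (s₁²/n₁ + s₂²/n₂)² / [(s₁²/n₁)²/(n₁-1) + (s₂²/n₂)²/(n₂-1)] ≈ 56.11
t = (x̄₁ - x̄₂) / SE = (74.28 - 77.87) / 2.8786 = -3.59 / 2.8786 = -1.247
p-value = 0.2175

Since p-value > α = 0.05, we fail to reject H₀.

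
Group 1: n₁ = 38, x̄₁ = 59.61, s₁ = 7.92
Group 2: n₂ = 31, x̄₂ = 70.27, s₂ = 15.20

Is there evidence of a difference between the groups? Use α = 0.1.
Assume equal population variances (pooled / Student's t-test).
Student's two-sample t-test (equal variances):
H₀: μ₁ = μ₂
H₁: μ₁ ≠ μ₂
df = n₁ + n₂ - 2 = 67
Pooled variance s_p² = [(n₁-1)s₁² + (n₂-1)s₂²] / (n₁ + n₂ - 2) = [(37)(7.92²) + (30)(15.20²)] / 67 = 138.0907
SE = √(s_p²(1/n₁ + 1/n₂)) = √(138.0907 × (1/38 + 1/31)) = 2.8440
t = (x̄₁ - x̄₂) / SE = (59.61 - 70.27) / 2.8440 = -10.66 / 2.8440 = -3.748
p-value = 0.0004

Since p-value < α = 0.1, we reject H₀.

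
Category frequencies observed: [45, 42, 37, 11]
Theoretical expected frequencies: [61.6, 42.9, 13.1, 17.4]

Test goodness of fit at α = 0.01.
Chi-square goodness of fit test:
H₀: observed counts match expected distribution
H₁: observed counts differ from expected distribution
df = k - 1 = 3
χ² = Σ(O - E)²/E
   = (45 - 61.6)²/61.6 + (42 - 42.9)²/42.9 + (37 - 13.1)²/13.1 + (11 - 17.4)²/17.4
   = 4.473 + 0.019 + 43.604 + 2.354
   = 50.45
p-value < 0.0001

Since p-value < α = 0.01, we reject H₀.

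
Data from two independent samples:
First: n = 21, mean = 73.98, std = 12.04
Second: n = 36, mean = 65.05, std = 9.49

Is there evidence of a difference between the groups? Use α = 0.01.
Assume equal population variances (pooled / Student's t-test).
Student's two-sample t-test (equal variances):
H₀: μ₁ = μ₂
H₁: μ₁ ≠ μ₂
df = n₁ + n₂ - 2 = 55
Pooled variance s_p² = [(n₁-1)s₁² + (n₂-1)s₂²] / (n₁ + n₂ - 2) = [(20)(12.04²) + (35)(9.49²)] / 55 = 110.0243
SE = √(s_p²(1/n₁ + 1/n₂)) = √(110.0243 × (1/21 + 1/36)) = 2.8802
t = (x̄₁ - x̄₂) / SE = (73.98 - 65.05) / 2.8802 = 8.93 / 2.8802 = 3.100
p-value = 0.0030

Since p-value < α = 0.01, we reject H₀.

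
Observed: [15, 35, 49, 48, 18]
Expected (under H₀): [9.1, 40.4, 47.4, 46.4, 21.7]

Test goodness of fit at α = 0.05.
Chi-square goodness of fit test:
H₀: observed counts match expected distribution
H₁: observed counts differ from expected distribution
df = k - 1 = 4
χ² = Σ(O - E)²/E
   = (15 - 9.1)²/9.1 + (35 - 40.4)²/40.4 + (49 - 47.4)²/47.4 + (48 - 46.4)²/46.4 + (18 - 21.7)²/21.7
   = 3.825 + 0.722 + 0.054 + 0.055 + 0.631
   = 5.29
p-value = 0.2591

Since p-value > α = 0.05, we fail to reject H₀.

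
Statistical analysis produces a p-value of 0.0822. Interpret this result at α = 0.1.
Since p = 0.0822 < α = 0.1, reject H₀.
There is sufficient evidence to reject the null hypothesis; the result is statistically significant at the 0.1 level.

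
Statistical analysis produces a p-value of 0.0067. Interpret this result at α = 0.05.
Since p = 0.0067 < α = 0.05, reject H₀.
There is sufficient evidence to reject the null hypothesis; the result is statistically significant at the 0.05 level.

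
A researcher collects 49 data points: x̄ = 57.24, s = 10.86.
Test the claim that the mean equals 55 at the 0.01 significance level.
One-sample t-test:
H₀: μ = 55
H₁: μ ≠ 55
df = n - 1 = 48
t = (x̄ - μ₀) / (s/√n) = (57.24 - 55) / (10.86/√49) = 1.444
p-value = 0.1553

Since p-value > α = 0.01, we fail to reject H₀.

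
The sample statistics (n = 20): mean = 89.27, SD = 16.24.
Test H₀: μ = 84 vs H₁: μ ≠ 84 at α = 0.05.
One-sample t-test:
H₀: μ = 84
H₁: μ ≠ 84
df = n - 1 = 19
t = (x̄ - μ₀) / (s/√n) = (89.27 - 84) / (16.24/√20) = 1.451
p-value = 0.1630

Since p-value > α = 0.05, we fail to reject H₀.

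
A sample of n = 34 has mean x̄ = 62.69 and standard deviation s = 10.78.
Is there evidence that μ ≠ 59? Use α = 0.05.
One-sample t-test:
H₀: μ = 59
H₁: μ ≠ 59
df = n - 1 = 33
t = (x̄ - μ₀) / (s/√n) = (62.69 - 59) / (10.78/√34) = 1.996
p-value = 0.0542

Since p-value > α = 0.05, we fail to reject H₀.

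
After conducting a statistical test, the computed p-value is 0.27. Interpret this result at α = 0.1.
Since p = 0.27 > α = 0.1, fail to reject H₀.
There is insufficient evidence to reject the null hypothesis; the result is not statistically significant at the 0.1 level.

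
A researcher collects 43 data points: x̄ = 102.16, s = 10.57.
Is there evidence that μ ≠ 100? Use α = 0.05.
One-sample t-test:
H₀: μ = 100
H₁: μ ≠ 100
df = n - 1 = 42
t = (x̄ - μ₀) / (s/√n) = (102.16 - 100) / (10.57/√43) = 1.340
p-value = 0.1874

Since p-value > α = 0.05, we fail to reject H₀.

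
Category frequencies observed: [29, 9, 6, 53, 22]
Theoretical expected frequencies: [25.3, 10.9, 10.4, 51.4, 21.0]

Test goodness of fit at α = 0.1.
Chi-square goodness of fit test:
H₀: observed counts match expected distribution
H₁: observed counts differ from expected distribution
df = k - 1 = 4
χ² = Σ(O - E)²/E
   = (29 - 25.3)²/25.3 + (9 - 10.9)²/10.9 + (6 - 10.4)²/10.4 + (53 - 51.4)²/51.4 + (22 - 21.0)²/21.0
   = 0.541 + 0.331 + 1.862 + 0.050 + 0.048
   = 2.83
p-value = 0.5864

Since p-value > α = 0.1, we fail to reject H₀.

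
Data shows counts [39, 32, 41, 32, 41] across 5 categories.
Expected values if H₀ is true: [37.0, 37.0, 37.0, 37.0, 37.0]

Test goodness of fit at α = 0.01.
Chi-square goodness of fit test:
H₀: observed counts match expected distribution
H₁: observed counts differ from expected distribution
df = k - 1 = 4
χ² = Σ(O - E)²/E
   = (39 - 37.0)²/37.0 + (32 - 37.0)²/37.0 + (41 - 37.0)²/37.0 + (32 - 37.0)²/37.0 + (41 - 37.0)²/37.0
   = 0.108 + 0.676 + 0.432 + 0.676 + 0.432
   = 2.32
p-value = 0.6763

Since p-value > α = 0.01, we fail to reject H₀.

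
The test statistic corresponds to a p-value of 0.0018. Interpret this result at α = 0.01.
Since p = 0.0018 < α = 0.01, reject H₀.
There is sufficient evidence to reject the null hypothesis; the result is statistically significant at the 0.01 level.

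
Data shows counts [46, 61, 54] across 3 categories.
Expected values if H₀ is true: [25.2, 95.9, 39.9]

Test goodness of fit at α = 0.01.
Chi-square goodness of fit test:
H₀: observed counts match expected distribution
H₁: observed counts differ from expected distribution
df = k - 1 = 2
χ² = Σ(O - E)²/E
   = (46 - 25.2)²/25.2 + (61 - 95.9)²/95.9 + (54 - 39.9)²/39.9
   = 17.168 + 12.701 + 4.983
   = 34.85
p-value < 0.0001

Since p-value < α = 0.01, we reject H₀.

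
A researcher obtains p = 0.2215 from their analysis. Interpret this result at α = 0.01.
Since p = 0.2215 > α = 0.01, fail to reject H₀.
There is insufficient evidence to reject the null hypothesis; the result is not statistically significant at the 0.01 level.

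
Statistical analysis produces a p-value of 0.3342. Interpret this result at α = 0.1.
Since p = 0.3342 > α = 0.1, fail to reject H₀.
There is insufficient evidence to reject the null hypothesis; the result is not statistically significant at the 0.1 level.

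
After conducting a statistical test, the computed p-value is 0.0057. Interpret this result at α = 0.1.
Since p = 0.0057 < α = 0.1, reject H₀.
There is sufficient evidence to reject the null hypothesis; the result is statistically significant at the 0.1 level.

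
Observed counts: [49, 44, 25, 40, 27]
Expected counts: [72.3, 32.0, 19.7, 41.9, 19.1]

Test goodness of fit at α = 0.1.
Chi-square goodness of fit test:
H₀: observed counts match expected distribution
H₁: observed counts differ from expected distribution
df = k - 1 = 4
χ² = Σ(O - E)²/E
   = (49 - 72.3)²/72.3 + (44 - 32.0)²/32.0 + (25 - 19.7)²/19.7 + (40 - 41.9)²/41.9 + (27 - 19.1)²/19.1
   = 7.509 + 4.500 + 1.426 + 0.086 + 3.268
   = 16.79
p-value = 0.0021

Since p-value < α = 0.1, we reject H₀.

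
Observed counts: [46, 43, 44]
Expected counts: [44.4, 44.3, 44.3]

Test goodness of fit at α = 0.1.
Chi-square goodness of fit test:
H₀: observed counts match expected distribution
H₁: observed counts differ from expected distribution
df = k - 1 = 2
χ² = Σ(O - E)²/E
   = (46 - 44.4)²/44.4 + (43 - 44.3)²/44.3 + (44 - 44.3)²/44.3
   = 0.058 + 0.038 + 0.002
   = 0.10
p-value = 0.9523

Since p-value > α = 0.1, we fail to reject H₀.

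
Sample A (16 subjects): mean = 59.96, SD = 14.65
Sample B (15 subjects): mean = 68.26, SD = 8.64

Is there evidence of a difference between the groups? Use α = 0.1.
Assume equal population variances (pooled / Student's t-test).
Student's two-sample t-test (equal variances):
H₀: μ₁ = μ₂
H₁: μ₁ ≠ μ₂
df = n₁ + n₂ - 2 = 29
Pooled variance s_p² = [(n₁-1)s₁² + (n₂-1)s₂²] / (n₁ + n₂ - 2) = [(15)(14.65²) + (14)(8.64²)] / 29 = 147.0494
SE = √(s_p²(1/n₁ + 1/n₂)) = √(147.0494 × (1/16 + 1/15)) = 4.3582
t = (x̄₁ - x̄₂) / SE = (59.96 - 68.26) / 4.3582 = -8.30 / 4.3582 = -1.904
p-value = 0.0668

Since p-value < α = 0.1, we reject H₀.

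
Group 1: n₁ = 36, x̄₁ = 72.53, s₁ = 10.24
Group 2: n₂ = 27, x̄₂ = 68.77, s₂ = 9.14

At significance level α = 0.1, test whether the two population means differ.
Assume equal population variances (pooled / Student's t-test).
Student's two-sample t-test (equal variances):
H₀: μ₁ = μ₂
H₁: μ₁ ≠ μ₂
df = n₁ + n₂ - 2 = 61
Pooled variance s_p² = [(n₁-1)s₁² + (n₂-1)s₂²] / (n₁ + n₂ - 2) = [(35)(10.24²) + (26)(9.14²)] / 61 = 95.7712
SE = √(s_p²(1/n₁ + 1/n₂)) = √(95.7712 × (1/36 + 1/27)) = 2.4915
t = (x̄₁ - x̄₂) / SE = (72.53 - 68.77) / 2.4915 = 3.76 / 2.4915 = 1.509
p-value = 0.1364

Since p-value > α = 0.1, we fail to reject H₀.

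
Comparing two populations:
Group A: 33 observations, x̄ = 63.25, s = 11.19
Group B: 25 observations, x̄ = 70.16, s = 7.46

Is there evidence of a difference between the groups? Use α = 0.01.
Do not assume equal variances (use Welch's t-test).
Welch's two-sample t-test:
H₀: μ₁ = μ₂
H₁: μ₁ ≠ μ₂
s₁²/n₁ = 11.19²/33 = 3.7944,  s₂²/n₂ = 7.46²/25 = 2.2261
SE = √(s₁²/n₁ + s₂²/n₂) = √(3.7944 + 2.2261) = 2.4537
df (Welch-Satterthwaite) = (s₁²/n₁ + s₂²/n₂)² / [(s₁²/n₁)²/(n₁-1) + (s₂²/n₂)²/(n₂-1)] ≈ 55.22
t = (x̄₁ - x̄₂) / SE = (63.25 - 70.16) / 2.4537 = -6.91 / 2.4537 = -2.816
p-value = 0.0067

Since p-value < α = 0.01, we reject H₀.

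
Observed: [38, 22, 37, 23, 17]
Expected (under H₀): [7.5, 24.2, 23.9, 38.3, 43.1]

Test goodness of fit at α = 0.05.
Chi-square goodness of fit test:
H₀: observed counts match expected distribution
H₁: observed counts differ from expected distribution
df = k - 1 = 4
χ² = Σ(O - E)²/E
   = (38 - 7.5)²/7.5 + (22 - 24.2)²/24.2 + (37 - 23.9)²/23.9 + (23 - 38.3)²/38.3 + (17 - 43.1)²/43.1
   = 124.033 + 0.200 + 7.180 + 6.112 + 15.805
   = 153.33
p-value < 0.0001

Since p-value < α = 0.05, we reject H₀.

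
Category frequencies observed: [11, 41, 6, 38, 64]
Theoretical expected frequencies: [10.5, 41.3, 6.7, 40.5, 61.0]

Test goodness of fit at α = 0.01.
Chi-square goodness of fit test:
H₀: observed counts match expected distribution
H₁: observed counts differ from expected distribution
df = k - 1 = 4
χ² = Σ(O - E)²/E
   = (11 - 10.5)²/10.5 + (41 - 41.3)²/41.3 + (6 - 6.7)²/6.7 + (38 - 40.5)²/40.5 + (64 - 61.0)²/61.0
   = 0.024 + 0.002 + 0.073 + 0.154 + 0.148
   = 0.40
p-value = 0.9824

Since p-value > α = 0.01, we fail to reject H₀.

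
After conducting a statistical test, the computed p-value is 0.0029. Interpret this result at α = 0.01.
Since p = 0.0029 < α = 0.01, reject H₀.
There is sufficient evidence to reject the null hypothesis; the result is statistically significant at the 0.01 level.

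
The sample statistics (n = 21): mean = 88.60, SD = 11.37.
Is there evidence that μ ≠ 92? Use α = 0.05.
One-sample t-test:
H₀: μ = 92
H₁: μ ≠ 92
df = n - 1 = 20
t = (x̄ - μ₀) / (s/√n) = (88.60 - 92) / (11.37/√21) = -1.370
p-value = 0.1858

Since p-value > α = 0.05, we fail to reject H₀.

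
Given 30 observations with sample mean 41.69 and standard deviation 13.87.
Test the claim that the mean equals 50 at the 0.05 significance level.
One-sample t-test:
H₀: μ = 50
H₁: μ ≠ 50
df = n - 1 = 29
t = (x̄ - μ₀) / (s/√n) = (41.69 - 50) / (13.87/√30) = -3.282
p-value = 0.0027

Since p-value < α = 0.05, we reject H₀.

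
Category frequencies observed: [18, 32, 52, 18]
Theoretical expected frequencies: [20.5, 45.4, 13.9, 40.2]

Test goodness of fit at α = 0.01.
Chi-square goodness of fit test:
H₀: observed counts match expected distribution
H₁: observed counts differ from expected distribution
df = k - 1 = 3
χ² = Σ(O - E)²/E
   = (18 - 20.5)²/20.5 + (32 - 45.4)²/45.4 + (52 - 13.9)²/13.9 + (18 - 40.2)²/40.2
   = 0.305 + 3.955 + 104.432 + 12.260
   = 120.95
p-value < 0.0001

Since p-value < α = 0.01, we reject H₀.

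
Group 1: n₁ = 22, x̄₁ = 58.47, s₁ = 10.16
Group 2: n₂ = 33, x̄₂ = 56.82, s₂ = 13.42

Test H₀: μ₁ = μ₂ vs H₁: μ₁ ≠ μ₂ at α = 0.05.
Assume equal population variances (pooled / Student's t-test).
Student's two-sample t-test (equal variances):
H₀: μ₁ = μ₂
H₁: μ₁ ≠ μ₂
df = n₁ + n₂ - 2 = 53
Pooled variance s_p² = [(n₁-1)s₁² + (n₂-1)s₂²] / (n₁ + n₂ - 2) = [(21)(10.16²) + (32)(13.42²)] / 53 = 149.6382
SE = √(s_p²(1/n₁ + 1/n₂)) = √(149.6382 × (1/22 + 1/33)) = 3.3669
t = (x̄₁ - x̄₂) / SE = (58.47 - 56.82) / 3.3669 = 1.65 / 3.3669 = 0.490
p-value = 0.6261

Since p-value > α = 0.05, we fail to reject H₀.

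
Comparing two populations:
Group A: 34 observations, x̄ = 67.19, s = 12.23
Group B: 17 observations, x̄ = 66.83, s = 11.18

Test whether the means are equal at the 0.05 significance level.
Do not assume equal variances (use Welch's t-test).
Welch's two-sample t-test:
H₀: μ₁ = μ₂
H₁: μ₁ ≠ μ₂
s₁²/n₁ = 12.23²/34 = 4.3992,  s₂²/n₂ = 11.18²/17 = 7.3525
SE = √(s₁²/n₁ + s₂²/n₂) = √(4.3992 + 7.3525) = 3.4281
df (Welch-Satterthwaite) = (s₁²/n₁ + s₂²/n₂)² / [(s₁²/n₁)²/(n₁-1) + (s₂²/n₂)²/(n₂-1)] ≈ 34.83
t = (x̄₁ - x̄₂) / SE = (67.19 - 66.83) / 3.4281 = 0.36 / 3.4281 = 0.105
p-value = 0.9170

Since p-value > α = 0.05, we fail to reject H₀.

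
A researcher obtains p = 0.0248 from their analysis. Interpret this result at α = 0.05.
Since p = 0.0248 < α = 0.05, reject H₀.
There is sufficient evidence to reject the null hypothesis; the result is statistically significant at the 0.05 level.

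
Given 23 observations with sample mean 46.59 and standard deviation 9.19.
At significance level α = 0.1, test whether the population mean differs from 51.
One-sample t-test:
H₀: μ = 51
H₁: μ ≠ 51
df = n - 1 = 22
t = (x̄ - μ₀) / (s/√n) = (46.59 - 51) / (9.19/√23) = -2.301
p-value = 0.0312

Since p-value < α = 0.1, we reject H₀.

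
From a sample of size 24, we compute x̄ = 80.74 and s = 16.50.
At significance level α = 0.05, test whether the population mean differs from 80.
One-sample t-test:
H₀: μ = 80
H₁: μ ≠ 80
df = n - 1 = 23
t = (x̄ - μ₀) / (s/√n) = (80.74 - 80) / (16.50/√24) = 0.220
p-value = 0.8280

Since p-value > α = 0.05, we fail to reject H₀.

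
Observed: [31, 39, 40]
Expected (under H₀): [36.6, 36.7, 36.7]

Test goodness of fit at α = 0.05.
Chi-square goodness of fit test:
H₀: observed counts match expected distribution
H₁: observed counts differ from expected distribution
df = k - 1 = 2
χ² = Σ(O - E)²/E
   = (31 - 36.6)²/36.6 + (39 - 36.7)²/36.7 + (40 - 36.7)²/36.7
   = 0.857 + 0.144 + 0.297
   = 1.30
p-value = 0.5226

Since p-value > α = 0.05, we fail to reject H₀.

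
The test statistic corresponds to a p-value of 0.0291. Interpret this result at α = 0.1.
Since p = 0.0291 < α = 0.1, reject H₀.
There is sufficient evidence to reject the null hypothesis; the result is statistically significant at the 0.1 level.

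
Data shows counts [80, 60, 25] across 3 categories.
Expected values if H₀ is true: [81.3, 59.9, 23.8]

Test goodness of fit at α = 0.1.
Chi-square goodness of fit test:
H₀: observed counts match expected distribution
H₁: observed counts differ from expected distribution
df = k - 1 = 2
χ² = Σ(O - E)²/E
   = (80 - 81.3)²/81.3 + (60 - 59.9)²/59.9 + (25 - 23.8)²/23.8
   = 0.021 + 0.000 + 0.061
   = 0.08
p-value = 0.9601

Since p-value > α = 0.1, we fail to reject H₀.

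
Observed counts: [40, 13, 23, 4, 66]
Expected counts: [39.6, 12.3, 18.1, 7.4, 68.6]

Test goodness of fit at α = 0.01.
Chi-square goodness of fit test:
H₀: observed counts match expected distribution
H₁: observed counts differ from expected distribution
df = k - 1 = 4
χ² = Σ(O - E)²/E
   = (40 - 39.6)²/39.6 + (13 - 12.3)²/12.3 + (23 - 18.1)²/18.1 + (4 - 7.4)²/7.4 + (66 - 68.6)²/68.6
   = 0.004 + 0.040 + 1.327 + 1.562 + 0.099
   = 3.03
p-value = 0.5526

Since p-value > α = 0.01, we fail to reject H₀.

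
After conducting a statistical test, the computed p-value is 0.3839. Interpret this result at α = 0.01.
Since p = 0.3839 > α = 0.01, fail to reject H₀.
There is insufficient evidence to reject the null hypothesis; the result is not statistically significant at the 0.01 level.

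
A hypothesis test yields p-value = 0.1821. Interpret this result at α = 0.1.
Since p = 0.1821 > α = 0.1, fail to reject H₀.
There is insufficient evidence to reject the null hypothesis; the result is not statistically significant at the 0.1 level.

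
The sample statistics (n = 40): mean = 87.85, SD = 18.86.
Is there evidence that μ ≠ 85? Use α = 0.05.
One-sample t-test:
H₀: μ = 85
H₁: μ ≠ 85
df = n - 1 = 39
t = (x̄ - μ₀) / (s/√n) = (87.85 - 85) / (18.86/√40) = 0.956
p-value = 0.3451

Since p-value > α = 0.05, we fail to reject H₀.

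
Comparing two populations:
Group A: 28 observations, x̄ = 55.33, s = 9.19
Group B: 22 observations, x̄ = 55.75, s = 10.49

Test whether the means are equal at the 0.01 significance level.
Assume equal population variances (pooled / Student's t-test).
Student's two-sample t-test (equal variances):
H₀: μ₁ = μ₂
H₁: μ₁ ≠ μ₂
df = n₁ + n₂ - 2 = 48
Pooled variance s_p² = [(n₁-1)s₁² + (n₂-1)s₂²] / (n₁ + n₂ - 2) = [(27)(9.19²) + (21)(10.49²)] / 48 = 95.6491
SE = √(s_p²(1/n₁ + 1/n₂)) = √(95.6491 × (1/28 + 1/22)) = 2.7863
t = (x̄₁ - x̄₂) / SE = (55.33 - 55.75) / 2.7863 = -0.42 / 2.7863 = -0.151
p-value = 0.8808

Since p-value > α = 0.01, we fail to reject H₀.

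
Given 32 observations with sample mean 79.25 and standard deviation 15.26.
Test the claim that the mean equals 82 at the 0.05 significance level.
One-sample t-test:
H₀: μ = 82
H₁: μ ≠ 82
df = n - 1 = 31
t = (x̄ - μ₀) / (s/√n) = (79.25 - 82) / (15.26/√32) = -1.019
p-value = 0.3159

Since p-value > α = 0.05, we fail to reject H₀.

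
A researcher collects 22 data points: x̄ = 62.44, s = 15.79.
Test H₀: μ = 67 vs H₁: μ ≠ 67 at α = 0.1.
One-sample t-test:
H₀: μ = 67
H₁: μ ≠ 67
df = n - 1 = 21
t = (x̄ - μ₀) / (s/√n) = (62.44 - 67) / (15.79/√22) = -1.355
p-value = 0.1900

Since p-value > α = 0.1, we fail to reject H₀.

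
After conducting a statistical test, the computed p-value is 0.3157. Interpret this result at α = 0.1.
Since p = 0.3157 > α = 0.1, fail to reject H₀.
There is insufficient evidence to reject the null hypothesis; the result is not statistically significant at the 0.1 level.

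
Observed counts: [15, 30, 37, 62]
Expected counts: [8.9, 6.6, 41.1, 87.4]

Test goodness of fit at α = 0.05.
Chi-square goodness of fit test:
H₀: observed counts match expected distribution
H₁: observed counts differ from expected distribution
df = k - 1 = 3
χ² = Σ(O - E)²/E
   = (15 - 8.9)²/8.9 + (30 - 6.6)²/6.6 + (37 - 41.1)²/41.1 + (62 - 87.4)²/87.4
   = 4.181 + 82.964 + 0.409 + 7.382
   = 94.94
p-value < 0.0001

Since p-value < α = 0.05, we reject H₀.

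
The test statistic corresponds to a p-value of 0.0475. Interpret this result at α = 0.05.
Since p = 0.0475 < α = 0.05, reject H₀.
There is sufficient evidence to reject the null hypothesis; the result is statistically significant at the 0.05 level.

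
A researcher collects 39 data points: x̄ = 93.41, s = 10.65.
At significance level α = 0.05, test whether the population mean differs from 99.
One-sample t-test:
H₀: μ = 99
H₁: μ ≠ 99
df = n - 1 = 38
t = (x̄ - μ₀) / (s/√n) = (93.41 - 99) / (10.65/√39) = -3.278
p-value = 0.0022

Since p-value < α = 0.05, we reject H₀.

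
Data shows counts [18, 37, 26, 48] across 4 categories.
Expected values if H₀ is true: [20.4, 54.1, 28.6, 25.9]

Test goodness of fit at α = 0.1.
Chi-square goodness of fit test:
H₀: observed counts match expected distribution
H₁: observed counts differ from expected distribution
df = k - 1 = 3
χ² = Σ(O - E)²/E
   = (18 - 20.4)²/20.4 + (37 - 54.1)²/54.1 + (26 - 28.6)²/28.6 + (48 - 25.9)²/25.9
   = 0.282 + 5.405 + 0.236 + 18.858
   = 24.78
p-value < 0.0001

Since p-value < α = 0.1, we reject H₀.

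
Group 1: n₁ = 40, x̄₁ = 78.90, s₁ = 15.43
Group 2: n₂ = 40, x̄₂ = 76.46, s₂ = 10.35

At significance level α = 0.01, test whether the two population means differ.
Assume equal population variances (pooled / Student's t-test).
Student's two-sample t-test (equal variances):
H₀: μ₁ = μ₂
H₁: μ₁ ≠ μ₂
df = n₁ + n₂ - 2 = 78
Pooled variance s_p² = [(n₁-1)s₁² + (n₂-1)s₂²] / (n₁ + n₂ - 2) = [(39)(15.43²) + (39)(10.35²)] / 78 = 172.6037
SE = √(s_p²(1/n₁ + 1/n₂)) = √(172.6037 × (1/40 + 1/40)) = 2.9377
t = (x̄₁ - x̄₂) / SE = (78.90 - 76.46) / 2.9377 = 2.44 / 2.9377 = 0.831
p-value = 0.4087

Since p-value > α = 0.01, we fail to reject H₀.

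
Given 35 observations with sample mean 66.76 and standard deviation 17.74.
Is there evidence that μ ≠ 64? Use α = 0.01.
One-sample t-test:
H₀: μ = 64
H₁: μ ≠ 64
df = n - 1 = 34
t = (x̄ - μ₀) / (s/√n) = (66.76 - 64) / (17.74/√35) = 0.920
p-value = 0.3638

Since p-value > α = 0.01, we fail to reject H₀.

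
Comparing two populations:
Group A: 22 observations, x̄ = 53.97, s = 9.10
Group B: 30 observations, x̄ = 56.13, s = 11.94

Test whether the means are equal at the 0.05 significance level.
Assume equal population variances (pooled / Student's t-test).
Student's two-sample t-test (equal variances):
H₀: μ₁ = μ₂
H₁: μ₁ ≠ μ₂
df = n₁ + n₂ - 2 = 50
Pooled variance s_p² = [(n₁-1)s₁² + (n₂-1)s₂²] / (n₁ + n₂ - 2) = [(21)(9.10²) + (29)(11.94²)] / 50 = 117.4671
SE = √(s_p²(1/n₁ + 1/n₂)) = √(117.4671 × (1/22 + 1/30)) = 3.0422
t = (x̄₁ - x̄₂) / SE = (53.97 - 56.13) / 3.0422 = -2.16 / 3.0422 = -0.710
p-value = 0.4810

Since p-value > α = 0.05, we fail to reject H₀.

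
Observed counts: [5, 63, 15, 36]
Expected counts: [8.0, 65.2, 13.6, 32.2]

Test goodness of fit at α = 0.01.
Chi-square goodness of fit test:
H₀: observed counts match expected distribution
H₁: observed counts differ from expected distribution
df = k - 1 = 3
χ² = Σ(O - E)²/E
   = (5 - 8.0)²/8.0 + (63 - 65.2)²/65.2 + (15 - 13.6)²/13.6 + (36 - 32.2)²/32.2
   = 1.125 + 0.074 + 0.144 + 0.448
   = 1.79
p-value = 0.6167

Since p-value > α = 0.01, we fail to reject H₀.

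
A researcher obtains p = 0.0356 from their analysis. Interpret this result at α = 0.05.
Since p = 0.0356 < α = 0.05, reject H₀.
There is sufficient evidence to reject the null hypothesis; the result is statistically significant at the 0.05 level.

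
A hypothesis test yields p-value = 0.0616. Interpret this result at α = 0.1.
Since p = 0.0616 < α = 0.1, reject H₀.
There is sufficient evidence to reject the null hypothesis; the result is statistically significant at the 0.1 level.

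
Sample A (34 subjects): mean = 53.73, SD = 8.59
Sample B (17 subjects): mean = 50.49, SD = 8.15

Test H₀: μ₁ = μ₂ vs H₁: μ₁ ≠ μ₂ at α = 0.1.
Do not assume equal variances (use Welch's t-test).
Welch's two-sample t-test:
H₀: μ₁ = μ₂
H₁: μ₁ ≠ μ₂
s₁²/n₁ = 8.59²/34 = 2.1702,  s₂²/n₂ = 8.15²/17 = 3.9072
SE = √(s₁²/n₁ + s₂²/n₂) = √(2.1702 + 3.9072) = 2.4652
df (Welch-Satterthwaite) = (s₁²/n₁ + s₂²/n₂)² / [(s₁²/n₁)²/(n₁-1) + (s₂²/n₂)²/(n₂-1)] ≈ 33.67
t = (x̄₁ - x̄₂) / SE = (53.73 - 50.49) / 2.4652 = 3.24 / 2.4652 = 1.314
p-value = 0.1976

Since p-value > α = 0.1, we fail to reject H₀.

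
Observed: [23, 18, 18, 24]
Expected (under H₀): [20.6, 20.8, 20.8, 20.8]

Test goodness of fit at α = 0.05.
Chi-square goodness of fit test:
H₀: observed counts match expected distribution
H₁: observed counts differ from expected distribution
df = k - 1 = 3
χ² = Σ(O - E)²/E
   = (23 - 20.6)²/20.6 + (18 - 20.8)²/20.8 + (18 - 20.8)²/20.8 + (24 - 20.8)²/20.8
   = 0.280 + 0.377 + 0.377 + 0.492
   = 1.53
p-value = 0.6763

Since p-value > α = 0.05, we fail to reject H₀.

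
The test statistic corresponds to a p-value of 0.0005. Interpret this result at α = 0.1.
Since p = 0.0005 < α = 0.1, reject H₀.
There is sufficient evidence to reject the null hypothesis; the result is statistically significant at the 0.1 level.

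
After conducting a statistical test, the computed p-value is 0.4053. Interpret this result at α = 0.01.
Since p = 0.4053 > α = 0.01, fail to reject H₀.
There is insufficient evidence to reject the null hypothesis; the result is not statistically significant at the 0.01 level.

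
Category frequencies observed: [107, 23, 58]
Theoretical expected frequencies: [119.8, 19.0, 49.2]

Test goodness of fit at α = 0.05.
Chi-square goodness of fit test:
H₀: observed counts match expected distribution
H₁: observed counts differ from expected distribution
df = k - 1 = 2
χ² = Σ(O - E)²/E
   = (107 - 119.8)²/119.8 + (23 - 19.0)²/19.0 + (58 - 49.2)²/49.2
   = 1.368 + 0.842 + 1.574
   = 3.78
p-value = 0.1508

Since p-value > α = 0.05, we fail to reject H₀.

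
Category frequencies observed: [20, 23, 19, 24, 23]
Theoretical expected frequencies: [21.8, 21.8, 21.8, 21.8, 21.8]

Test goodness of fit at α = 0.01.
Chi-square goodness of fit test:
H₀: observed counts match expected distribution
H₁: observed counts differ from expected distribution
df = k - 1 = 4
χ² = Σ(O - E)²/E
   = (20 - 21.8)²/21.8 + (23 - 21.8)²/21.8 + (19 - 21.8)²/21.8 + (24 - 21.8)²/21.8 + (23 - 21.8)²/21.8
   = 0.149 + 0.066 + 0.360 + 0.222 + 0.066
   = 0.86
p-value = 0.9299

Since p-value > α = 0.01, we fail to reject H₀.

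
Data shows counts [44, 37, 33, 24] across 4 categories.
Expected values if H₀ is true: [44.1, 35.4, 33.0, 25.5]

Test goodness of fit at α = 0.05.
Chi-square goodness of fit test:
H₀: observed counts match expected distribution
H₁: observed counts differ from expected distribution
df = k - 1 = 3
χ² = Σ(O - E)²/E
   = (44 - 44.1)²/44.1 + (37 - 35.4)²/35.4 + (33 - 33.0)²/33.0 + (24 - 25.5)²/25.5
   = 0.000 + 0.072 + 0.000 + 0.088
   = 0.16
p-value = 0.9837

Since p-value > α = 0.05, we fail to reject H₀.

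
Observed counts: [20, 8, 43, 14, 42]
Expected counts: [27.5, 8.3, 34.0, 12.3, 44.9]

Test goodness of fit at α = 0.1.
Chi-square goodness of fit test:
H₀: observed counts match expected distribution
H₁: observed counts differ from expected distribution
df = k - 1 = 4
χ² = Σ(O - E)²/E
   = (20 - 27.5)²/27.5 + (8 - 8.3)²/8.3 + (43 - 34.0)²/34.0 + (14 - 12.3)²/12.3 + (42 - 44.9)²/44.9
   = 2.045 + 0.011 + 2.382 + 0.235 + 0.187
   = 4.86
p-value = 0.3019

Since p-value > α = 0.1, we fail to reject H₀.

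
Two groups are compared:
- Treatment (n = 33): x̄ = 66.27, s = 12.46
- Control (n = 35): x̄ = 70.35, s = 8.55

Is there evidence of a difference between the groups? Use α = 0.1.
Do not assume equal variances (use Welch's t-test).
Welch's two-sample t-test:
H₀: μ₁ = μ₂
H₁: μ₁ ≠ μ₂
s₁²/n₁ = 12.46²/33 = 4.7046,  s₂²/n₂ = 8.55²/35 = 2.0886
SE = √(s₁²/n₁ + s₂²/n₂) = √(4.7046 + 2.0886) = 2.6064
df (Welch-Satterthwaite) = (s₁²/n₁ + s₂²/n₂)² / [(s₁²/n₁)²/(n₁-1) + (s₂²/n₂)²/(n₂-1)] ≈ 56.28
t = (x̄₁ - x̄₂) / SE = (66.27 - 70.35) / 2.6064 = -4.08 / 2.6064 = -1.565
p-value = 0.1231

Since p-value > α = 0.1, we fail to reject H₀.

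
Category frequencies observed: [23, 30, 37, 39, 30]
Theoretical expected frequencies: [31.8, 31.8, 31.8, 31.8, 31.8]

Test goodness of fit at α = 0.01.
Chi-square goodness of fit test:
H₀: observed counts match expected distribution
H₁: observed counts differ from expected distribution
df = k - 1 = 4
χ² = Σ(O - E)²/E
   = (23 - 31.8)²/31.8 + (30 - 31.8)²/31.8 + (37 - 31.8)²/31.8 + (39 - 31.8)²/31.8 + (30 - 31.8)²/31.8
   = 2.435 + 0.102 + 0.850 + 1.630 + 0.102
   = 5.12
p-value = 0.2753

Since p-value > α = 0.01, we fail to reject H₀.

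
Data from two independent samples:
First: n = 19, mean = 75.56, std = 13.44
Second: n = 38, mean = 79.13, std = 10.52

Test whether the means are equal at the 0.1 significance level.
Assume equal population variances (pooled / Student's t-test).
Student's two-sample t-test (equal variances):
H₀: μ₁ = μ₂
H₁: μ₁ ≠ μ₂
df = n₁ + n₂ - 2 = 55
Pooled variance s_p² = [(n₁-1)s₁² + (n₂-1)s₂²] / (n₁ + n₂ - 2) = [(18)(13.44²) + (37)(10.52²)] / 55 = 133.5674
SE = √(s_p²(1/n₁ + 1/n₂)) = √(133.5674 × (1/19 + 1/38)) = 3.2473
t = (x̄₁ - x̄₂) / SE = (75.56 - 79.13) / 3.2473 = -3.57 / 3.2473 = -1.099
p-value = 0.2764

Since p-value > α = 0.1, we fail to reject H₀.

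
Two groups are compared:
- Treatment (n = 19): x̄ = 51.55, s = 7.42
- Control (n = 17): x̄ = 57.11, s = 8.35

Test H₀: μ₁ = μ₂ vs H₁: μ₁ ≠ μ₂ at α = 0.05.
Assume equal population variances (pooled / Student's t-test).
Student's two-sample t-test (equal variances):
H₀: μ₁ = μ₂
H₁: μ₁ ≠ μ₂
df = n₁ + n₂ - 2 = 34
Pooled variance s_p² = [(n₁-1)s₁² + (n₂-1)s₂²] / (n₁ + n₂ - 2) = [(18)(7.42²) + (16)(8.35²)] / 34 = 61.9581
SE = √(s_p²(1/n₁ + 1/n₂)) = √(61.9581 × (1/19 + 1/17)) = 2.6278
t = (x̄₁ - x̄₂) / SE = (51.55 - 57.11) / 2.6278 = -5.56 / 2.6278 = -2.116
p-value = 0.0418

Since p-value < α = 0.05, we reject H₀.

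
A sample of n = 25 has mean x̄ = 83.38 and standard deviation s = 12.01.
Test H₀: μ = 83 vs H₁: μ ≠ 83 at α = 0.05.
One-sample t-test:
H₀: μ = 83
H₁: μ ≠ 83
df = n - 1 = 24
t = (x̄ - μ₀) / (s/√n) = (83.38 - 83) / (12.01/√25) = 0.158
p-value = 0.8756

Since p-value > α = 0.05, we fail to reject H₀.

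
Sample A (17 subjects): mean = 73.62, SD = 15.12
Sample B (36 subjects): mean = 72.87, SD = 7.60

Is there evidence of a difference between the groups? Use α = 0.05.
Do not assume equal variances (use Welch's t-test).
Welch's two-sample t-test:
H₀: μ₁ = μ₂
H₁: μ₁ ≠ μ₂
s₁²/n₁ = 15.12²/17 = 13.4479,  s₂²/n₂ = 7.60²/36 = 1.6044
SE = √(s₁²/n₁ + s₂²/n₂) = √(13.4479 + 1.6044) = 3.8797
df (Welch-Satterthwaite) = (s₁²/n₁ + s₂²/n₂)² / [(s₁²/n₁)²/(n₁-1) + (s₂²/n₂)²/(n₂-1)] ≈ 19.92
t = (x̄₁ - x̄₂) / SE = (73.62 - 72.87) / 3.8797 = 0.75 / 3.8797 = 0.193
p-value = 0.8487

Since p-value > α = 0.05, we fail to reject H₀.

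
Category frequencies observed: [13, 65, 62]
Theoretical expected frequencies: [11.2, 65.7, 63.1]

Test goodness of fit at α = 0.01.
Chi-square goodness of fit test:
H₀: observed counts match expected distribution
H₁: observed counts differ from expected distribution
df = k - 1 = 2
χ² = Σ(O - E)²/E
   = (13 - 11.2)²/11.2 + (65 - 65.7)²/65.7 + (62 - 63.1)²/63.1
   = 0.289 + 0.007 + 0.019
   = 0.32
p-value = 0.8539

Since p-value > α = 0.01, we fail to reject H₀.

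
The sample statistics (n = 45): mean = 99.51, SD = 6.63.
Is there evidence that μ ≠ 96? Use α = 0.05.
One-sample t-test:
H₀: μ = 96
H₁: μ ≠ 96
df = n - 1 = 44
t = (x̄ - μ₀) / (s/√n) = (99.51 - 96) / (6.63/√45) = 3.551
p-value = 0.0009

Since p-value < α = 0.05, we reject H₀.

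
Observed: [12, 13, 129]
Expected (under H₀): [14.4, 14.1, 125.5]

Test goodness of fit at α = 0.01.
Chi-square goodness of fit test:
H₀: observed counts match expected distribution
H₁: observed counts differ from expected distribution
df = k - 1 = 2
χ² = Σ(O - E)²/E
   = (12 - 14.4)²/14.4 + (13 - 14.1)²/14.1 + (129 - 125.5)²/125.5
   = 0.400 + 0.086 + 0.098
   = 0.58
p-value = 0.7470

Since p-value > α = 0.01, we fail to reject H₀.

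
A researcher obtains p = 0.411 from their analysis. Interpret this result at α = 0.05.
Since p = 0.411 > α = 0.05, fail to reject H₀.
There is insufficient evidence to reject the null hypothesis; the result is not statistically significant at the 0.05 level.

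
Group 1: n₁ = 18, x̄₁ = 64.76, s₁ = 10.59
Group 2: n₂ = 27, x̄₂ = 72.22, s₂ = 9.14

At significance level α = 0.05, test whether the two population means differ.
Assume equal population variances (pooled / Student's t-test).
Student's two-sample t-test (equal variances):
H₀: μ₁ = μ₂
H₁: μ₁ ≠ μ₂
df = n₁ + n₂ - 2 = 43
Pooled variance s_p² = [(n₁-1)s₁² + (n₂-1)s₂²] / (n₁ + n₂ - 2) = [(17)(10.59²) + (26)(9.14²)] / 43 = 94.8499
SE = √(s_p²(1/n₁ + 1/n₂)) = √(94.8499 × (1/18 + 1/27)) = 2.9635
t = (x̄₁ - x̄₂) / SE = (64.76 - 72.22) / 2.9635 = -7.46 / 2.9635 = -2.517
p-value = 0.0156

Since p-value < α = 0.05, we reject H₀.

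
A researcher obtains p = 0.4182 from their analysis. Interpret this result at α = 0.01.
Since p = 0.4182 > α = 0.01, fail to reject H₀.
There is insufficient evidence to reject the null hypothesis; the result is not statistically significant at the 0.01 level.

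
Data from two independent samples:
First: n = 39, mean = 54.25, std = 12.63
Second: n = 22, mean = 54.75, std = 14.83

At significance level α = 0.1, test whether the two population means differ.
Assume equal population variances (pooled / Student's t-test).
Student's two-sample t-test (equal variances):
H₀: μ₁ = μ₂
H₁: μ₁ ≠ μ₂
df = n₁ + n₂ - 2 = 59
Pooled variance s_p² = [(n₁-1)s₁² + (n₂-1)s₂²] / (n₁ + n₂ - 2) = [(38)(12.63²) + (21)(14.83²)] / 59 = 181.0195
SE = √(s_p²(1/n₁ + 1/n₂)) = √(181.0195 × (1/39 + 1/22)) = 3.5874
t = (x̄₁ - x̄₂) / SE = (54.25 - 54.75) / 3.5874 = -0.50 / 3.5874 = -0.139
p-value = 0.8896

Since p-value > α = 0.1, we fail to reject H₀.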